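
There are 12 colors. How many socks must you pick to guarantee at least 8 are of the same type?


Pigeonhole: to guarantee k in one of n categories, need (k-1)×n + 1.
k = 8, n = 12
Minimum = (8-1) × 12 + 1 = 7 × 12 + 1

85


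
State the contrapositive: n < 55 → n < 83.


Original: If n < 55, then n < 83
Contrapositive: If ¬Q, then ¬P
Negate Q: not (n < 83)
Negate P: not (n < 55)

If not (n < 83), then not (n < 55).


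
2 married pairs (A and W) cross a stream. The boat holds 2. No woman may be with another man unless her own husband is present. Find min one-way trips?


Label couples A and W.
1. WA+WW → (far: WA,WW; near: HA,HW)
2. WA ←   (far: WW; near: HA,HW,WA)
3. HA+HW → (far: HA,HW,WW; near: WA)
4. HA ←   (far: HW,WW; near: HA,WA)  — HA returns, since WA is alone on near bank
5. HA+WA → (far: all four; near: empty)
Every state respects the constraint.
Minimum trips = 5

5


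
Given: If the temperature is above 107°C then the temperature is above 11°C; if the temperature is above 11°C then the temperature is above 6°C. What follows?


Hypothetical syllogism: P → Q, Q → R ⊢ P → R
Premise 1: the temperature is above 107°C → the temperature is above 11°C
Premise 2: the temperature is above 11°C → the temperature is above 6°C
Chain the implications: the middle term (the temperature is above 11°C) links the two.
Conclusion: If the temperature is above 107°C, then the temperature is above 6°C.

If the temperature is above 107°C, then the temperature is above 6°C.


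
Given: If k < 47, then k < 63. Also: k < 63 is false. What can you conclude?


Modus tollens: P → Q, ¬Q ⊢ ¬P
P: k < 47
Q: k < 63
We have P → Q and Q is false.
By modus tollens, P must be false.

It is not the case that k < 47


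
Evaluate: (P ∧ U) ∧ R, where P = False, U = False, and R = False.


P = False, U = False, R = False
Step 1: P ∧ U = False AND False = False
Step 2: False ∧ R = False AND False = False
AND is true only when ALL operands are true.

False


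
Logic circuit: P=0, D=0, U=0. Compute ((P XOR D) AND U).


P XOR D = 0^0 = 0
0 AND 0 = 0

0


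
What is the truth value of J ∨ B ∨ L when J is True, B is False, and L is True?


J = True, B = False, L = True
Step 1: J ∨ B = True OR False = True
Step 2: True ∨ L = True OR True = True
OR is true when at least one operand is true.

True


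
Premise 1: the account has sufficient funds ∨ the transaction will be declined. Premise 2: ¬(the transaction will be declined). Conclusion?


Disjunctive syllogism: P ∨ Q, ¬P ⊢ Q
Disjunction: the account has sufficient funds ∨ the transaction will be declined
We know it is not the case that the transaction will be declined.
By disjunctive syllogism, the other disjunct must be true.

The account has sufficient funds


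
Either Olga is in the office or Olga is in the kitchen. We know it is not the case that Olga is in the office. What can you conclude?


Disjunctive syllogism: P ∨ Q, ¬P ⊢ Q
Disjunction: Olga is in the office ∨ Olga is in the kitchen
We know it is not the case that Olga is in the office.
By disjunctive syllogism, the other disjunct must be true.

Olga is in the kitchen


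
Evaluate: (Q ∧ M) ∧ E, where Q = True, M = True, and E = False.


Q = True, M = True, E = False
Step 1: Q ∧ M = True AND True = True
Step 2: True ∧ E = True AND False = False
AND is true only when ALL operands are true.

False


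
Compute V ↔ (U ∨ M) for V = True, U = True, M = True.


V = True, U = True, M = True
Step 1: U ∨ M = True OR True = True
Step 2: V ↔ (True): true when both sides have same truth value.
Result: True ↔ True = True

True


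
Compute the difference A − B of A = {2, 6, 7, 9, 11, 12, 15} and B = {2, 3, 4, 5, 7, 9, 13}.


A = {2, 6, 7, 9, 11, 12, 15}
B = {2, 3, 4, 5, 7, 9, 13}
Operation: difference A − B
In A but not B: 6, 11, 12, 15

{6, 11, 12, 15}


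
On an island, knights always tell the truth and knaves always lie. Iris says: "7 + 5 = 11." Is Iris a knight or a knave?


Statement: "7 + 5 = 11."
Actual: 7 + 5 = 12
Claimed: 11
Statement is FALSE → Iris lies → Knave

Knave


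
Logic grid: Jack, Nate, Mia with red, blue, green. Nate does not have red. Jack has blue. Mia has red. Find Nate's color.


From clues:
  Mia → red
  Jack → blue
By elimination, Nate gets the remaining.

green


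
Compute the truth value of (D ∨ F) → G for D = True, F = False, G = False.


D = True, F = False, G = False
Step 1: D ∨ F = True OR False = True
Step 2: (True) → G: false only when antecedent=True and G=False.
Result: False

False


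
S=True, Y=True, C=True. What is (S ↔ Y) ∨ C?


S = True, Y = True, C = True
Expression: (S ↔ Y) ∨ C
Step 1: S ↔ Y = (True iff True) (true when values match) = True
Step 2: (True) ∨ C = True OR True = True

True


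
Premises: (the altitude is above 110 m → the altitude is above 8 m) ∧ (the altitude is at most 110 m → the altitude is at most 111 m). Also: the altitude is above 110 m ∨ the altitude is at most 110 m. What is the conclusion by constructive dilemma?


Constructive dilemma: (P → Q) ∧ (R → S), P ∨ R ⊢ Q ∨ S
Premise 1: the altitude is above 110 m → the altitude is above 8 m
Premise 2: the altitude is at most 110 m → the altitude is at most 111 m
Premise 3: the altitude is above 110 m ∨ the altitude is at most 110 m
Case 1: Assuming the altitude is above 110 m, then by Premise 1, the altitude is above 8 m.
Case 2: Assuming the altitude is at most 110 m, then by Premise 2, the altitude is at most 111 m.
Since one of the altitude is above 110 m or the altitude is at most 110 m must hold, we get the altitude is above 8 m or the altitude is at most 111 m.

The altitude is above 8 m or the altitude is at most 111 m.


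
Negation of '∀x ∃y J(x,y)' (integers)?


Original: ∀x ∃y J(x,y)
Rule: ¬∀→∃, ¬∃→∀, negate predicate.
Negation: ∃x ∀y ¬J(x,y)

∃x ∀y ¬J(x,y)


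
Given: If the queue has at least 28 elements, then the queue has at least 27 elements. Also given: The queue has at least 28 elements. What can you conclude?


Modus ponens: P → Q, P ⊢ Q
P: the queue has at least 28 elements
Q: the queue has at least 27 elements
We have P → Q and P is true.
By modus ponens, Q must be true.

The queue has at least 27 elements


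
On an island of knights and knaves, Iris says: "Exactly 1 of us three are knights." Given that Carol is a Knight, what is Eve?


Iris claims exactly 1 knights among Iris, Carol, Eve.
Given: Carol is a Knight.

Case 1: Iris is a Knight (tells truth)
  Then exactly 1 of the three are knights.
  Counting Iris, Carol: 2 knight(s) so far. Need -1 more → impossible.
Case 2: Iris is a Knave (lies)
  Then the count is NOT 1.
  If Eve = Knave, count = 1 = 1 → claim would be true, contradicts lie.
  If Eve = Knight, count = 2 ≠ 1 → lie confirmed ✓

Eve is a Knight.

Knight


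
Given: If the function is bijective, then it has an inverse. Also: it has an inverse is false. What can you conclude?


Modus tollens: P → Q, ¬Q ⊢ ¬P
P: the function is bijective
Q: it has an inverse
We have P → Q and Q is false.
By modus tollens, P must be false.

It is not the case that the function is bijective


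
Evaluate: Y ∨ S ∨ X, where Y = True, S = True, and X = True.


Y = True, S = True, X = True
Step 1: Y ∨ S = True OR True = True
Step 2: True ∨ X = True OR True = True
OR is true when at least one operand is true.

True


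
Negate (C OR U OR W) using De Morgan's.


De Morgan's law: ¬(P ∨ Q ∨ R) ≡ ¬P ∧ ¬Q ∧ ¬R
¬(C ∨ U ∨ W) = ¬C ∧ ¬U ∧ ¬W

¬C ∧ ¬U ∧ ¬W


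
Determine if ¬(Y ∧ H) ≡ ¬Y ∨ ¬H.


Expression 1: ¬(Y ∧ H)
Expression 2: ¬Y ∨ ¬H
Truth table (Y H | Expr1 Expr2):
  T T |   F     F
  T F |   T     T
  F T |   T     T
  F F |   T     T
All 4 rows agree, so the expressions are logically equivalent.

Yes


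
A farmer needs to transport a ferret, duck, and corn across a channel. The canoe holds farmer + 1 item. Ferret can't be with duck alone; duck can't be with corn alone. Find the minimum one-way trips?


1. farmer+duck → 2. farmer ← 3. farmer+ferret → 4. farmer+duck ← 5. farmer+corn → 6. farmer ← 7. farmer+duck →
Minimum trips = 7

7


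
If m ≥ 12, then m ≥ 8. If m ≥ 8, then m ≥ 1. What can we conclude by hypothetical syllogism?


Hypothetical syllogism: P → Q, Q → R ⊢ P → R
Premise 1: m ≥ 12 → m ≥ 8
Premise 2: m ≥ 8 → m ≥ 1
Chain the implications: the middle term (m ≥ 8) links the two.
Conclusion: If m ≥ 12, then m ≥ 1.

If m ≥ 12, then m ≥ 1.


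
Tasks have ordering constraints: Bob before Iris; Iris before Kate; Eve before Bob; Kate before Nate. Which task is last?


Constraints: Bob before Iris; Iris before Kate; Eve before Bob; Kate before Nate
The last task can have nothing scheduled after it, so it must never appear on the left of a 'before'.
Tasks appearing before some other task: Bob, Iris, Eve, Kate.
The only task not in that list is Nate → it is last.

Nate


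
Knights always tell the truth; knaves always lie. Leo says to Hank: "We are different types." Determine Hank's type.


Leo says: "We are different types."
Case 1: Leo is a Knight (truth-teller)
  Statement is true → they ARE different → Hank is a Knave
Case 2: Leo is a Knave (liar)
  Statement is false → they are NOT different → Hank is a Knave
In both cases, Hank is a Knave.

Knave


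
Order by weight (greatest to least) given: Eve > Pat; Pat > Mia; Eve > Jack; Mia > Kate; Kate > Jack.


Constraints: Eve > Pat; Pat > Mia; Eve > Jack; Mia > Kate; Kate > Jack
Method: at each step, the next-highest is the one remaining person who never appears on the smaller side of a constraint between remaining people.
  Step 1: remaining {Pat, Kate, Mia, Jack, Eve}; on the smaller side: {Pat, Kate, Mia, Jack} → Eve is next (Eve > Pat; Eve > Jack).
  Step 2: remaining {Pat, Kate, Mia, Jack}; on the smaller side: {Kate, Mia, Jack} → Pat is next (Pat > Mia).
  Step 3: remaining {Kate, Mia, Jack}; on the smaller side: {Kate, Jack} → Mia is next (Mia > Kate).
  Step 4: remaining {Kate, Jack}; on the smaller side: {Jack} → Kate is next (Kate > Jack).
  Step 5: only Jack remains → lowest.
Final ranking (highest to lowest):

Eve > Pat > Mia > Kate > Jack


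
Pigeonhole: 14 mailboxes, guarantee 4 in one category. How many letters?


Pigeonhole: to guarantee k in one of n categories, need (k-1)×n + 1.
k = 4, n = 14
Minimum = (4-1) × 14 + 1 = 3 × 14 + 1

43


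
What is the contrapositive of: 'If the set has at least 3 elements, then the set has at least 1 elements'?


Original: If the set has at least 3 elements, then the set has at least 1 elements
Contrapositive: If ¬Q, then ¬P
Negate Q: not (the set has at least 1 elements)
Negate P: not (the set has at least 3 elements)

If not (the set has at least 1 elements), then not (the set has at least 3 elements).


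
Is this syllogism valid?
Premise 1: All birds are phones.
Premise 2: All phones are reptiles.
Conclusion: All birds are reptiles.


Premise 1: All birds are phones.
Premise 2: All phones are reptiles.
Conclusion: All birds are reptiles.
Barbara syllogism (AAA-1): All A are B, All B are C → All A are C.
Middle term (phones) distributed in premise 2.

Valid


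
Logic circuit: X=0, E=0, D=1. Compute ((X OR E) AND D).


X OR E = 0|0 = 0
0 AND 1 = 0

0


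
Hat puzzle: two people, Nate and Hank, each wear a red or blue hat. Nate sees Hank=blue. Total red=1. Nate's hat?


Total red = 1, Hank = blue
Red accounted for: 0
Remaining for Nate: 1
Nate's hat is red.

red


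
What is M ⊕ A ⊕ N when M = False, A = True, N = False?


M = False, A = True, N = False
Step 1: M ⊕ A = False XOR True = True
Step 2: True ⊕ N = True XOR False = True
XOR is true when an odd number of operands are true.

True


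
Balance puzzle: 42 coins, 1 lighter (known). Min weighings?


Each weighing has 3 outcomes (left heavy / balance / right heavy), so k weighings distinguish at most 3^k cases; splitting into three near-equal groups achieves this.
Need 3^k ≥ 42: 3^3 = 27 < 42 ≤ 3^4 = 81
k = ⌈log₃(42)⌉ = 4

4


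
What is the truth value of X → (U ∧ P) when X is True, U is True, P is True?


X = True, U = True, P = True
Step 1: U ∧ P = True AND True = True
Step 2: X → (True): false only when X=True and consequent=False.
Result: True

True


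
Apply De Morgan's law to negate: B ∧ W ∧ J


De Morgan's law: ¬(P ∧ Q ∧ R) ≡ ¬P ∨ ¬Q ∨ ¬R
¬(B ∧ W ∧ J) = ¬B ∨ ¬W ∨ ¬J

¬B ∨ ¬W ∨ ¬J


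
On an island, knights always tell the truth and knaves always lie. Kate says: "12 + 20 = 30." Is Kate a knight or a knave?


Statement: "12 + 20 = 30."
Actual: 12 + 20 = 32
Claimed: 30
Statement is FALSE → Kate lies → Knave

Knave


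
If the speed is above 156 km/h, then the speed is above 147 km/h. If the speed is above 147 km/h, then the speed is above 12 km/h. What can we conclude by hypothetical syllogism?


Hypothetical syllogism: P → Q, Q → R ⊢ P → R
Premise 1: the speed is above 156 km/h → the speed is above 147 km/h
Premise 2: the speed is above 147 km/h → the speed is above 12 km/h
Chain the implications: the middle term (the speed is above 147 km/h) links the two.
Conclusion: If the speed is above 156 km/h, then the speed is above 12 km/h.

If the speed is above 156 km/h, then the speed is above 12 km/h.


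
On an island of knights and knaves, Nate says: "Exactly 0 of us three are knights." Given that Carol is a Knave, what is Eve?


Nate claims exactly 0 knights among Nate, Carol, Eve.
Given: Carol is a Knave.

Case 1: Nate is a Knight (tells truth)
  Then exactly 0 of the three are knights.
  Counting Nate, Carol: 1 knight(s) so far. Need -1 more → impossible.
Case 2: Nate is a Knave (lies)
  Then the count is NOT 0.
  If Eve = Knave, count = 0 = 0 → claim would be true, contradicts lie.
  If Eve = Knight, count = 1 ≠ 0 → lie confirmed ✓

Eve is a Knight.

Knight


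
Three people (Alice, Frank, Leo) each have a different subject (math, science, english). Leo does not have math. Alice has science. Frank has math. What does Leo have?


From clues:
  Frank → math
  Alice → science
By elimination, Leo gets the remaining.

english


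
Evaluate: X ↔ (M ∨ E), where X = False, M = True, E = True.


X = False, M = True, E = True
Step 1: M ∨ E = True OR True = True
Step 2: X ↔ (True): true when both sides have same truth value.
Result: False ↔ True = False

False


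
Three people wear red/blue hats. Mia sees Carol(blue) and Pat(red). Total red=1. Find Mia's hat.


Total red = 1, seen red = 1
Own red = 1 - 1 = 0
Mia's hat is blue.

blue


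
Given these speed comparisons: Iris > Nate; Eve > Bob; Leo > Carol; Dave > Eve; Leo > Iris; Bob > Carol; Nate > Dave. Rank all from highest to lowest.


Constraints: Iris > Nate; Eve > Bob; Leo > Carol; Dave > Eve; Leo > Iris; Bob > Carol; Nate > Dave
Method: at each step, the next-highest is the one remaining person who never appears on the smaller side of a constraint between remaining people.
  Step 1: remaining {Eve, Iris, Carol, Nate, Leo, Dave, Bob}; on the smaller side: {Eve, Iris, Carol, Nate, Dave, Bob} → Leo is next (Leo > Carol; Leo > Iris).
  Step 2: remaining {Eve, Iris, Carol, Nate, Dave, Bob}; on the smaller side: {Eve, Carol, Nate, Dave, Bob} → Iris is next (Iris > Nate).
  Step 3: remaining {Eve, Carol, Nate, Dave, Bob}; on the smaller side: {Eve, Carol, Dave, Bob} → Nate is next (Nate > Dave).
  Step 4: remaining {Eve, Carol, Dave, Bob}; on the smaller side: {Eve, Carol, Bob} → Dave is next (Dave > Eve).
  Step 5: remaining {Eve, Carol, Bob}; on the smaller side: {Carol, Bob} → Eve is next (Eve > Bob).
  Step 6: remaining {Carol, Bob}; on the smaller side: {Carol} → Bob is next (Bob > Carol).
  Step 7: only Carol remains → lowest.
Final ranking (highest to lowest):

Leo > Iris > Nate > Dave > Eve > Bob > Carol


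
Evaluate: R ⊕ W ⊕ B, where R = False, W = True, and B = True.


R = False, W = True, B = True
Step 1: R ⊕ W = False XOR True = True
Step 2: True ⊕ B = True XOR True = False
XOR is true when an odd number of operands are true.

False


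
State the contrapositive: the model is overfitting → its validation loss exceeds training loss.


Original: If the model is overfitting, then its validation loss exceeds training loss
Contrapositive: If ¬Q, then ¬P
Negate Q: not (its validation loss exceeds training loss)
Negate P: not (the model is overfitting)

If not (its validation loss exceeds training loss), then not (the model is overfitting).


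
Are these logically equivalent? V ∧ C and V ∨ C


Expression 1: V ∧ C
Expression 2: V ∨ C
Truth table (V C | Expr1 Expr2):
  T T |   T     T
  T F |   F     T   ← differ
  F T |   F     T   ← differ
  F F |   F     F
Counterexample: V=T, C=F gives Expr1 = F but Expr2 = T, so the expressions are NOT logically equivalent.

No


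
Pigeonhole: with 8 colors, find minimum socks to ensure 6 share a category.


Pigeonhole: to guarantee k in one of n categories, need (k-1)×n + 1.
k = 6, n = 8
Minimum = (6-1) × 8 + 1 = 5 × 8 + 1

41


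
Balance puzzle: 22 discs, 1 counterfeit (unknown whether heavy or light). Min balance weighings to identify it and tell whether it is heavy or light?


Let n = 22. 44 possibilities (n discs × lighter/heavier); each weighing has 3 outcomes.
Bound for k weighings: say the first weighing puts j discs on each pan. If it tips, the 2j weighed discs remain suspects (each with a known direction) and k-1 weighings give 3^(k-1) outcomes; 3^(k-1) is odd, so 2j ≤ 3^(k-1) - 1. If it balances, the n - 2j unweighed discs remain with direction unknown: 2(n - 2j) ≤ 3^(k-1) - 1 by the same parity argument. Adding, n ≤ (3^(k-1) - 1) + (3^(k-1) - 1)/2 = (3^k - 3)/2, and the classical three-group strategy achieves this (3 discs in 2 weighings, 12 in 3, 39 in 4, 120 in 5).
So we need the smallest k with (3^k - 3)/2 ≥ 22.
k = 3: (3^3 - 3)/2 = 12 < 22 ✗
k = 4: (3^4 - 3)/2 = 39 ≥ 22 ✓

4


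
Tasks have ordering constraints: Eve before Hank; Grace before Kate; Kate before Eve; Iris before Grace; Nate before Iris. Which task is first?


Constraints: Eve before Hank; Grace before Kate; Kate before Eve; Iris before Grace; Nate before Iris
The first task can have nothing scheduled before it, so it must never appear on the right of a 'before'.
Tasks appearing after some 'before': Hank, Kate, Eve, Grace, Iris.
The only task not in that list is Nate → it is first.

Nate


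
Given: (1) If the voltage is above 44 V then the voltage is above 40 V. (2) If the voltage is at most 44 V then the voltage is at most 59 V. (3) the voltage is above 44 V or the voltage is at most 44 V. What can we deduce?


Constructive dilemma: (P → Q) ∧ (R → S), P ∨ R ⊢ Q ∨ S
Premise 1: the voltage is above 44 V → the voltage is above 40 V
Premise 2: the voltage is at most 44 V → the voltage is at most 59 V
Premise 3: the voltage is above 44 V ∨ the voltage is at most 44 V
Case 1: Assuming the voltage is above 44 V, then by Premise 1, the voltage is above 40 V.
Case 2: Assuming the voltage is at most 44 V, then by Premise 2, the voltage is at most 59 V.
Since one of the voltage is above 44 V or the voltage is at most 44 V must hold, we get the voltage is above 40 V or the voltage is at most 59 V.

The voltage is above 40 V or the voltage is at most 59 V.


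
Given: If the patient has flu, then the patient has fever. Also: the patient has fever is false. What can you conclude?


Modus tollens: P → Q, ¬Q ⊢ ¬P
P: the patient has flu
Q: the patient has fever
We have P → Q and Q is false.
By modus tollens, P must be false.

It is not the case that the patient has flu


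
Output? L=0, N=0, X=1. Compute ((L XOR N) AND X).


L XOR N = 0^0 = 0
0 AND 1 = 0

0


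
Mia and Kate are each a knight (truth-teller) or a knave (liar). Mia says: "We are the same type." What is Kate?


Mia says: "We are the same type."
Case 1: Mia is a Knight (truth-teller)
  Statement is true → they ARE the same → Kate is also a Knight
Case 2: Mia is a Knave (liar)
  Statement is false → they are NOT the same → Kate is a Knight
In both cases, Kate is a Knight.

Knight


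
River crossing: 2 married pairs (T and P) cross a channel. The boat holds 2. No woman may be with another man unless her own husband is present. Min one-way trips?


Label couples T and P.
1. WT+WP → (far: WT,WP; near: HT,HP)
2. WT ←   (far: WP; near: HT,HP,WT)
3. HT+HP → (far: HT,HP,WP; near: WT)
4. HT ←   (far: HP,WP; near: HT,WT)  — HT returns, since WT is alone on near bank
5. HT+WT → (far: all four; near: empty)
Every state respects the constraint.
Minimum trips = 5

5


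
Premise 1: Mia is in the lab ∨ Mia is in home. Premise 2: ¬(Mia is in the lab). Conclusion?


Disjunctive syllogism: P ∨ Q, ¬P ⊢ Q
Disjunction: Mia is in the lab ∨ Mia is in home
We know it is not the case that Mia is in the lab.
By disjunctive syllogism, the other disjunct must be true.

Mia is in home


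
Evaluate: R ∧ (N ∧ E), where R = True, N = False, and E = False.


R = True, N = False, E = False
Step 1: N ∧ E = False AND False = False
Step 2: R ∧ False = True AND False = False
AND is true only when ALL operands are true.

False


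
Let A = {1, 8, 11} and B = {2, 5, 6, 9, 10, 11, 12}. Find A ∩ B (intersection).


A = {1, 8, 11}
B = {2, 5, 6, 9, 10, 11, 12}
Operation: intersection
Elements in both: 11

{11}


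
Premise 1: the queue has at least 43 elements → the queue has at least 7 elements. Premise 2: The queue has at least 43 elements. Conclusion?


Modus ponens: P → Q, P ⊢ Q
P: the queue has at least 43 elements
Q: the queue has at least 7 elements
We have P → Q and P is true.
By modus ponens, Q must be true.

The queue has at least 7 elements


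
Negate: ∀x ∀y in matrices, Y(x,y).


Original: ∀x ∀y Y(x,y)
Rule: ¬∀→∃, ¬∃→∀, negate predicate.
Negation: ∃x ∃y ¬Y(x,y)

∃x ∃y ¬Y(x,y)


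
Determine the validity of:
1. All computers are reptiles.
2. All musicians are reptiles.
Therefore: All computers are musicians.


Premise 1: All computers are reptiles.
Premise 2: All musicians are reptiles.
Conclusion: All computers are musicians.
Fallacy: undistributed middle. reptiles is predicate in both.
Counterexample: computers and musicians could be disjoint subsets of reptiles.

Invalid


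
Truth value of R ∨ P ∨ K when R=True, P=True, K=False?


R = True, P = True, K = False
Expression: R ∨ P ∨ K
Step 1: R ∨ P = True OR True = True
Step 2: (True) ∨ K = True OR False = True

True


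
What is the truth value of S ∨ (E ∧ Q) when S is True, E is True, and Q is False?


S = True, E = True, Q = False
Step 1: E ∧ Q = True AND False = False
Step 2: S ∨ False = True OR False = True
AND evaluated first (higher precedence); then OR applied.

True


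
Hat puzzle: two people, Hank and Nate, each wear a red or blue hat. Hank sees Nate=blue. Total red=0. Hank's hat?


Total red = 0, Nate = blue
Red accounted for: 0
Remaining for Hank: 0
Hank's hat is blue.

blue


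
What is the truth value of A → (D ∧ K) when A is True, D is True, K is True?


A = True, D = True, K = True
Step 1: D ∧ K = True AND True = True
Step 2: A → (True): false only when A=True and consequent=False.
Result: True

True


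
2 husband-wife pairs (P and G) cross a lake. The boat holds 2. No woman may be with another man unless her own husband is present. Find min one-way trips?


Label couples P and G.
1. WP+WG → (far: WP,WG; near: HP,HG)
2. WP ←   (far: WG; near: HP,HG,WP)
3. HP+HG → (far: HP,HG,WG; near: WP)
4. HP ←   (far: HG,WG; near: HP,WP)  — HP returns, since WP is alone on near bank
5. HP+WP → (far: all four; near: empty)
Every state respects the constraint.
Minimum trips = 5

5


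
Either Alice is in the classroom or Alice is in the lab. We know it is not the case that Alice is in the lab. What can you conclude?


Disjunctive syllogism: P ∨ Q, ¬P ⊢ Q
Disjunction: Alice is in the classroom ∨ Alice is in the lab
We know it is not the case that Alice is in the lab.
By disjunctive syllogism, the other disjunct must be true.

Alice is in the classroom


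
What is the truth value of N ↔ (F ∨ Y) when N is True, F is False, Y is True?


N = True, F = False, Y = True
Step 1: F ∨ Y = False OR True = True
Step 2: N ↔ (True): true when both sides have same truth value.
Result: True ↔ True = True

True


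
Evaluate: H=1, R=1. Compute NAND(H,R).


H AND R = 1
NOT(1) = 0

0


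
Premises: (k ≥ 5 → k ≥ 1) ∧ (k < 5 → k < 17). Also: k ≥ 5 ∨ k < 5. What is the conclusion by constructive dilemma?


Constructive dilemma: (P → Q) ∧ (R → S), P ∨ R ⊢ Q ∨ S
Premise 1: k ≥ 5 → k ≥ 1
Premise 2: k < 5 → k < 17
Premise 3: k ≥ 5 ∨ k < 5
Case 1: Assuming k ≥ 5, then by Premise 1, k ≥ 1.
Case 2: Assuming k < 5, then by Premise 2, k < 17.
Since one of k ≥ 5 or k < 5 must hold, we get k ≥ 1 or k < 17.

k ≥ 1 or k < 17.


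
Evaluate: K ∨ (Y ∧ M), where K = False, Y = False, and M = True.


K = False, Y = False, M = True
Step 1: Y ∧ M = False AND True = False
Step 2: K ∨ False = False OR False = False
AND evaluated first (higher precedence); then OR applied.

False


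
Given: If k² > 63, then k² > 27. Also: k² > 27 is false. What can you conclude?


Modus tollens: P → Q, ¬Q ⊢ ¬P
P: k² > 63
Q: k² > 27
We have P → Q and Q is false.
By modus tollens, P must be false.

It is not the case that k² > 63


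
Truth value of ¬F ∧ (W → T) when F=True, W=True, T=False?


F = True, W = True, T = False
Expression: ¬F ∧ (W → T)
Step 1: ¬F = NOT True = False
Step 2: W → T = True → False (false only if W=True, T=False) = False
Step 3: (False) ∧ (False) = False AND False = False

False


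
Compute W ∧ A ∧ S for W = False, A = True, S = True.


W = False, A = True, S = True
Step 1: W ∧ A = False AND True = False
Step 2: (False) ∧ S = (False) AND True = False
AND is true only when ALL operands are true.

False


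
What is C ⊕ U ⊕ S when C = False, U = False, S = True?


C = False, U = False, S = True
Step 1: C ⊕ U = False XOR False = False
Step 2: False ⊕ S = False XOR True = True
XOR is true when an odd number of operands are true.

True


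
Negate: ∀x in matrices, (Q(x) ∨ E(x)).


Original: ∀x (Q(x) ∨ E(x))
Rule: ¬∀→∃, ¬∃→∀, negate predicate.
Negation: ∃x (¬Q(x) ∧ ¬E(x))

∃x (¬Q(x) ∧ ¬E(x))


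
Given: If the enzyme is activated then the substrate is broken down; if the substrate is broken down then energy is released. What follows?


Hypothetical syllogism: P → Q, Q → R ⊢ P → R
Premise 1: the enzyme is activated → the substrate is broken down
Premise 2: the substrate is broken down → energy is released
Chain the implications: the middle term (the substrate is broken down) links the two.
Conclusion: If the enzyme is activated, then energy is released.

If the enzyme is activated, then energy is released.


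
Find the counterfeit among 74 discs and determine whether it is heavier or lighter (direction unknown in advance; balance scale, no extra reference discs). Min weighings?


Let n = 74. 148 possibilities (n discs × lighter/heavier); each weighing has 3 outcomes.
Bound for k weighings: say the first weighing puts j discs on each pan. If it tips, the 2j weighed discs remain suspects (each with a known direction) and k-1 weighings give 3^(k-1) outcomes; 3^(k-1) is odd, so 2j ≤ 3^(k-1) - 1. If it balances, the n - 2j unweighed discs remain with direction unknown: 2(n - 2j) ≤ 3^(k-1) - 1 by the same parity argument. Adding, n ≤ (3^(k-1) - 1) + (3^(k-1) - 1)/2 = (3^k - 3)/2, and the classical three-group strategy achieves this (3 discs in 2 weighings, 12 in 3, 39 in 4, 120 in 5).
So we need the smallest k with (3^k - 3)/2 ≥ 74.
k = 4: (3^4 - 3)/2 = 39 < 74 ✗
k = 5: (3^5 - 3)/2 = 120 ≥ 74 ✓

5


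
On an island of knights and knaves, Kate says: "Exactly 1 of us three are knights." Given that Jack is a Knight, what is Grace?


Kate claims exactly 1 knights among Kate, Jack, Grace.
Given: Jack is a Knight.

Case 1: Kate is a Knight (tells truth)
  Then exactly 1 of the three are knights.
  Counting Kate, Jack: 2 knight(s) so far. Need -1 more → impossible.
Case 2: Kate is a Knave (lies)
  Then the count is NOT 1.
  If Grace = Knave, count = 1 = 1 → claim would be true, contradicts lie.
  If Grace = Knight, count = 2 ≠ 1 → lie confirmed ✓

Grace is a Knight.

Knight


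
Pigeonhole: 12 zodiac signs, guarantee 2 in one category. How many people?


Pigeonhole: to guarantee k in one of n categories, need (k-1)×n + 1.
k = 2, n = 12
Minimum = (2-1) × 12 + 1 = 1 × 12 + 1

13


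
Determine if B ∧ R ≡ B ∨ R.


Expression 1: B ∧ R
Expression 2: B ∨ R
Truth table (B R | Expr1 Expr2):
  T T |   T     T
  T F |   F     T   ← differ
  F T |   F     T   ← differ
  F F |   F     F
Counterexample: B=T, R=F gives Expr1 = F but Expr2 = T, so the expressions are NOT logically equivalent.

No


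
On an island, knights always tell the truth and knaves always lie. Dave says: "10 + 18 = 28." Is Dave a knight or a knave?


Statement: "10 + 18 = 28."
Actual: 10 + 18 = 28
Claimed: 28
Statement is TRUE → Dave tells the truth → Knight

Knight


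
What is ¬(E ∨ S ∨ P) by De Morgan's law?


De Morgan's law: ¬(P ∨ Q ∨ R) ≡ ¬P ∧ ¬Q ∧ ¬R
¬(E ∨ S ∨ P) = ¬E ∧ ¬S ∧ ¬P

¬E ∧ ¬S ∧ ¬P


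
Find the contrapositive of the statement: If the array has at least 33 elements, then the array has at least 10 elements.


Original: If the array has at least 33 elements, then the array has at least 10 elements
Contrapositive: If ¬Q, then ¬P
Negate Q: not (the array has at least 10 elements)
Negate P: not (the array has at least 33 elements)

If not (the array has at least 10 elements), then not (the array has at least 33 elements).


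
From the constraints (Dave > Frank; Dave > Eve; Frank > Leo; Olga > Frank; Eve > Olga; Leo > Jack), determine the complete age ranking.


Constraints: Dave > Frank; Dave > Eve; Frank > Leo; Olga > Frank; Eve > Olga; Leo > Jack
Method: at each step, the next-highest is the one remaining person who never appears on the smaller side of a constraint between remaining people.
  Step 1: remaining {Olga, Leo, Eve, Dave, Jack, Frank}; on the smaller side: {Olga, Leo, Eve, Jack, Frank} → Dave is next (Dave > Frank; Dave > Eve).
  Step 2: remaining {Olga, Leo, Eve, Jack, Frank}; on the smaller side: {Olga, Leo, Jack, Frank} → Eve is next (Eve > Olga).
  Step 3: remaining {Olga, Leo, Jack, Frank}; on the smaller side: {Leo, Jack, Frank} → Olga is next (Olga > Frank).
  Step 4: remaining {Leo, Jack, Frank}; on the smaller side: {Leo, Jack} → Frank is next (Frank > Leo).
  Step 5: remaining {Leo, Jack}; on the smaller side: {Jack} → Leo is next (Leo > Jack).
  Step 6: only Jack remains → lowest.
Final ranking (highest to lowest):

Dave > Eve > Olga > Frank > Leo > Jack


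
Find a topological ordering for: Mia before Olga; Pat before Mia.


Constraints: Mia before Olga; Pat before Mia
Method: repeatedly schedule the remaining task that has no remaining task required before it.
  Step 1: remaining {Olga, Mia, Pat}; every task except Pat still has a predecessor pending → schedule Pat.
  Step 2: remaining {Olga, Mia}; every task except Mia still has a predecessor pending → schedule Mia.
  Step 3: only Olga remains → schedule Olga.
Resulting order:

Pat → Mia → Olga


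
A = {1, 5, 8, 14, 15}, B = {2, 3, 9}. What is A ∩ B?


A = {1, 5, 8, 14, 15}
B = {2, 3, 9}
Operation: intersection
Elements in both: none

∅


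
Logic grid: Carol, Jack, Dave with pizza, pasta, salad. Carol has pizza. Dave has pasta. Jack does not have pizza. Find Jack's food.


From clues:
  Dave → pasta
  Carol → pizza
By elimination, Jack gets the remaining.

salad


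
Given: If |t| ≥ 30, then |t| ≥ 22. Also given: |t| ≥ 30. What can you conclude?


Modus ponens: P → Q, P ⊢ Q
P: |t| ≥ 30
Q: |t| ≥ 22
We have P → Q and P is true.
By modus ponens, Q must be true.

|t| ≥ 22


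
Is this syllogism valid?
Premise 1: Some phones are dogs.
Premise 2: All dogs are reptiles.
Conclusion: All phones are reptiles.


Premise 1: Some phones are dogs.
Premise 2: All dogs are reptiles.
Conclusion: All phones are reptiles.
Fallacy: illicit minor. The minor term (phones) is distributed in the conclusion ('All phones ...') but undistributed in its premise ('Some phones are dogs' doesn't cover all phones).
Only 'Some phones are reptiles' follows, not 'All'.

Invalid


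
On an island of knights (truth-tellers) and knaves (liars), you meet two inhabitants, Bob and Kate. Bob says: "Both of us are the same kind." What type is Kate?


Bob says: "Both of us are the same kind."
Case 1: Bob is a Knight (truth-teller)
  Statement is true → they ARE the same → Kate is also a Knight
Case 2: Bob is a Knave (liar)
  Statement is false → they are NOT the same → Kate is a Knight
In both cases, Kate is a Knight.

Knight


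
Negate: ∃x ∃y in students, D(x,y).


Original: ∃x ∃y D(x,y)
Rule: ¬∀→∃, ¬∃→∀, negate predicate.
Negation: ∀x ∀y ¬D(x,y)

∀x ∀y ¬D(x,y)


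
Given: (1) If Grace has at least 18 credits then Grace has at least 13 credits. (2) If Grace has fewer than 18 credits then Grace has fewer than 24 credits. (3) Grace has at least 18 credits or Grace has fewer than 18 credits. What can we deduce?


Constructive dilemma: (P → Q) ∧ (R → S), P ∨ R ⊢ Q ∨ S
Premise 1: Grace has at least 18 credits → Grace has at least 13 credits
Premise 2: Grace has fewer than 18 credits → Grace has fewer than 24 credits
Premise 3: Grace has at least 18 credits ∨ Grace has fewer than 18 credits
Case 1: Assuming Grace has at least 18 credits, then by Premise 1, Grace has at least 13 credits.
Case 2: Assuming Grace has fewer than 18 credits, then by Premise 2, Grace has fewer than 24 credits.
Since one of Grace has at least 18 credits or Grace has fewer than 18 credits must hold, we get Grace has at least 13 credits or Grace has fewer than 24 credits.

Grace has at least 13 credits or Grace has fewer than 24 credits.


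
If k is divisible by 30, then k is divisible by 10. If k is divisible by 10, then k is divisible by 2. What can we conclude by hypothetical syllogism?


Hypothetical syllogism: P → Q, Q → R ⊢ P → R
Premise 1: k is divisible by 30 → k is divisible by 10
Premise 2: k is divisible by 10 → k is divisible by 2
Chain the implications: the middle term (k is divisible by 10) links the two.
Conclusion: If k is divisible by 30, then k is divisible by 2.

If k is divisible by 30, then k is divisible by 2.


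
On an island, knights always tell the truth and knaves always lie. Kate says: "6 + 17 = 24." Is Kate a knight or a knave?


Statement: "6 + 17 = 24."
Actual: 6 + 17 = 23
Claimed: 24
Statement is FALSE → Kate lies → Knave

Knave


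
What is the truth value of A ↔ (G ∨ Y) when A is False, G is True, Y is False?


A = False, G = True, Y = False
Step 1: G ∨ Y = True OR False = True
Step 2: A ↔ (True): true when both sides have same truth value.
Result: False ↔ True = False

False


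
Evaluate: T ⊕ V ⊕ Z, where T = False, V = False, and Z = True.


T = False, V = False, Z = True
Step 1: T ⊕ V = False XOR False = False
Step 2: False ⊕ Z = False XOR True = True
XOR is true when an odd number of operands are true.

True


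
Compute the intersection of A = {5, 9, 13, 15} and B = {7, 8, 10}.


A = {5, 9, 13, 15}
B = {7, 8, 10}
Operation: intersection
Elements in both: none

∅


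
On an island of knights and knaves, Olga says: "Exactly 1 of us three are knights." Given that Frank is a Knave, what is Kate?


Olga claims exactly 1 knights among Olga, Frank, Kate.
Given: Frank is a Knave.

Case 1: Olga is a Knight (tells truth)
  Then exactly 1 of the three are knights.
  Counting Olga, Frank: 1 knight(s) so far. Need 0 more → Kate = Knave.
Case 2: Olga is a Knave (lies)
  Then the count is NOT 1.
  If Kate = Knight, count = 1 = 1 → claim would be true, contradicts lie.
  If Kate = Knave, count = 0 ≠ 1 → lie confirmed ✓

Kate is a Knave.

Knave


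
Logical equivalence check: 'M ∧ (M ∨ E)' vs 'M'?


Expression 1: M ∧ (M ∨ E)
Expression 2: M
Truth table (M E | Expr1 Expr2):
  T T |   T     T
  T F |   T     T
  F T |   F     F
  F F |   F     F
All 4 rows agree, so the expressions are logically equivalent.

Yes


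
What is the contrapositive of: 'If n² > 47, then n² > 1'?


Original: If n² > 47, then n² > 1
Contrapositive: If ¬Q, then ¬P
Negate Q: not (n² > 1)
Negate P: not (n² > 47)

If not (n² > 1), then not (n² > 47).


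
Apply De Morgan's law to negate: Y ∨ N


De Morgan's law: ¬(P ∨ Q) ≡ ¬P ∧ ¬Q
¬(Y ∨ N) = ¬Y ∧ ¬N

¬Y ∧ ¬N


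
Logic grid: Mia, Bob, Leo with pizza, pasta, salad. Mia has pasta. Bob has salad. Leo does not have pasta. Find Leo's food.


From clues:
  Mia → pasta
  Bob → salad
By elimination, Leo gets the remaining.

pizza


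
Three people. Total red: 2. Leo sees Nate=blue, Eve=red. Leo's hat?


Total red = 2, seen red = 1
Own red = 2 - 1 = 1
Leo's hat is red.

red


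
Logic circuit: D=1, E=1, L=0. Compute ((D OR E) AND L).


D OR E = 1|1 = 1
1 AND 0 = 0

0


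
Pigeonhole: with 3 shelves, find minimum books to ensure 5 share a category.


Pigeonhole: to guarantee k in one of n categories, need (k-1)×n + 1.
k = 5, n = 3
Minimum = (5-1) × 3 + 1 = 4 × 3 + 1

13


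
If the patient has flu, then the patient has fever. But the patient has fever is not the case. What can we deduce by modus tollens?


Modus tollens: P → Q, ¬Q ⊢ ¬P
P: the patient has flu
Q: the patient has fever
We have P → Q and Q is false.
By modus tollens, P must be false.

It is not the case that the patient has flu


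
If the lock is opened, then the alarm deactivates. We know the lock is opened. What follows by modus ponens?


Modus ponens: P → Q, P ⊢ Q
P: the lock is opened
Q: the alarm deactivates
We have P → Q and P is true.
By modus ponens, Q must be true.

The alarm deactivates


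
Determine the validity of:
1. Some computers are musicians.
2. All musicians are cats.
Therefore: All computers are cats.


Premise 1: Some computers are musicians.
Premise 2: All musicians are cats.
Conclusion: All computers are cats.
Fallacy: illicit minor. The minor term (computers) is distributed in the conclusion ('All computers ...') but undistributed in its premise ('Some computers are musicians' doesn't cover all computers).
Only 'Some computers are cats' follows, not 'All'.

Invalid


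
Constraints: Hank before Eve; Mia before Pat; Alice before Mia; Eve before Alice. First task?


Constraints: Hank before Eve; Mia before Pat; Alice before Mia; Eve before Alice
The first task can have nothing scheduled before it, so it must never appear on the right of a 'before'.
Tasks appearing after some 'before': Eve, Pat, Mia, Alice.
The only task not in that list is Hank → it is first.

Hank


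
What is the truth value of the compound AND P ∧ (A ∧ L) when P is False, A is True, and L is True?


P = False, A = True, L = True
Step 1: A ∧ L = True AND True = True
Step 2: P ∧ True = False AND True = False
AND is true only when ALL operands are true.

False


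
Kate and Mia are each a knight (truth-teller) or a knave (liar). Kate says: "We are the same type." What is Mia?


Kate says: "We are the same type."
Case 1: Kate is a Knight (truth-teller)
  Statement is true → they ARE the same → Mia is also a Knight
Case 2: Kate is a Knave (liar)
  Statement is false → they are NOT the same → Mia is a Knight
In both cases, Mia is a Knight.

Knight
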